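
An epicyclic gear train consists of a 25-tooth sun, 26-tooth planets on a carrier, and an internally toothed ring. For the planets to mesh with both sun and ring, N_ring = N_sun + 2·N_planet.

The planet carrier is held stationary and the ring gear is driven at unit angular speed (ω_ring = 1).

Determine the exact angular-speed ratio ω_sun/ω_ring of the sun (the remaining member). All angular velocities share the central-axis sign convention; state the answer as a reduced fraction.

-77/25

N_ring = 25 + 2·26 = 77
25(ω_s−ω_c) = −77(ω_r−ω_c),  ω_c=0, ω_r=1
ω_s = 0 − (77/25)(1−0) = -77/25
ω_s/ω_r = -77/25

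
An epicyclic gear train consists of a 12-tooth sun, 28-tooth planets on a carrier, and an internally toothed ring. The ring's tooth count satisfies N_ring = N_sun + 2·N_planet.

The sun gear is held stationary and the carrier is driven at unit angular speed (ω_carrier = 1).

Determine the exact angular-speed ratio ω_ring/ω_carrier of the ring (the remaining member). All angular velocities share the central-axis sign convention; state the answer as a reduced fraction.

N_ring = 12 + 2·28 = 68
12(ω_s−ω_c) = −68(ω_r−ω_c),  ω_s=0, ω_c=1
ω_r = 1 − (12/68)(0−1) = 20/17
ω_r/ω_c = 20/17

20/17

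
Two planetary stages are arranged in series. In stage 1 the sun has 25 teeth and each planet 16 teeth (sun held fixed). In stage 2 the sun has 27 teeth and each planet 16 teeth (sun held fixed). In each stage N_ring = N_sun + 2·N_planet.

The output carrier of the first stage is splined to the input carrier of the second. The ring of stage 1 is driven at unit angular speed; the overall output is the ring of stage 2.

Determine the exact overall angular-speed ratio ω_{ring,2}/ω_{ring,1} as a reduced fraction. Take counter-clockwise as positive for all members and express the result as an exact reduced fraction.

Stage 1: N_ring = 25 + 2·16 = 57
Stage 1: 25(ω_s−ω_c) = −57(ω_r−ω_c),  ω_s=0, ω_r=1
Stage 1: 25(0−ω_c) = −57(1−ω_c)  ⇒  82ω_c = 57  ⇒  ω_c = 57/82
  ⇒ ω_c¹/ω_r¹ = 57/82
Stage 2: N_ring = 27 + 2·16 = 59
Stage 2: 27(ω_s−ω_c) = −59(ω_r−ω_c),  ω_s=0, ω_c=1
Stage 2: ω_r = 1 − (27/59)(0−1) = 86/59
  ⇒ ω_r²/ω_c² = 86/59
Coupling ω_c² = ω_c¹ ⇒ overall = 57/82 × 86/59 = 2451/2419

2451/2419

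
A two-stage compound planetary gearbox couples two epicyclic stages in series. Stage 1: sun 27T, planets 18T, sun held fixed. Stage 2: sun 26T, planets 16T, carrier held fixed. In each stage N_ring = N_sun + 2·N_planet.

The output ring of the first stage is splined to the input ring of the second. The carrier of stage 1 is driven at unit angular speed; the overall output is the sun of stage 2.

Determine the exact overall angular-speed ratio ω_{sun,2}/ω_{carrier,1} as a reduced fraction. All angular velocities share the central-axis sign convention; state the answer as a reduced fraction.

Stage 1: N_ring = 27 + 2·18 = 63
Stage 1: 27(ω_s−ω_c) = −63(ω_r−ω_c),  ω_s=0, ω_c=1
Stage 1: ω_r = 1 − (27/63)(0−1) = 10/7
  ⇒ ω_r¹/ω_c¹ = 10/7
Stage 2: N_ring = 26 + 2·16 = 58
Stage 2: 26(ω_s−ω_c) = −58(ω_r−ω_c),  ω_c=0, ω_r=1
Stage 2: ω_s = 0 − (58/26)(1−0) = -29/13
  ⇒ ω_s²/ω_r² = -29/13
Coupling ω_r² = ω_r¹ ⇒ overall = 10/7 × -29/13 = -290/91

-290/91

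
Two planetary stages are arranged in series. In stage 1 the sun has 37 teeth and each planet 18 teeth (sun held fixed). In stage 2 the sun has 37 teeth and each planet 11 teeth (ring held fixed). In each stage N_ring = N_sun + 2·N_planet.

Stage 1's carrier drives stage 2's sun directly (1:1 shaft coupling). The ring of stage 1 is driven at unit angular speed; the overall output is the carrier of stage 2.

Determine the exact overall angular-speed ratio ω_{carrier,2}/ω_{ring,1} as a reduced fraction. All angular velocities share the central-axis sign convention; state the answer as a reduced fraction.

2701/10560

Stage 1: N_ring = 37 + 2·18 = 73
Stage 1: 37(ω_s−ω_c) = −73(ω_r−ω_c),  ω_s=0, ω_r=1
Stage 1: 37(0−ω_c) = −73(1−ω_c)  ⇒  110ω_c = 73  ⇒  ω_c = 73/110
  ⇒ ω_c¹/ω_r¹ = 73/110
Stage 2: N_ring = 37 + 2·11 = 59
Stage 2: 37(ω_s−ω_c) = −59(ω_r−ω_c),  ω_r=0, ω_s=1
Stage 2: 37(1−ω_c) = −59(0−ω_c)  ⇒  96ω_c = 37  ⇒  ω_c = 37/96
  ⇒ ω_c²/ω_s² = 37/96
Coupling ω_s² = ω_c¹ ⇒ overall = 73/110 × 37/96 = 2701/10560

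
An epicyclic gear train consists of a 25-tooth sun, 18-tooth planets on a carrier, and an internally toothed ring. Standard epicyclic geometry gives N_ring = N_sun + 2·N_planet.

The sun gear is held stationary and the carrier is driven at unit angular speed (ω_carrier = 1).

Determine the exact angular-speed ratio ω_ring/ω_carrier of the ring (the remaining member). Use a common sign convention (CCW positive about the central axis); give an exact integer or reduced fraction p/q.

86/61

N_ring = 25 + 2·18 = 61
25(ω_s−ω_c) = −61(ω_r−ω_c),  ω_s=0, ω_c=1
ω_r = 1 − (25/61)(0−1) = 86/61
ω_r/ω_c = 86/61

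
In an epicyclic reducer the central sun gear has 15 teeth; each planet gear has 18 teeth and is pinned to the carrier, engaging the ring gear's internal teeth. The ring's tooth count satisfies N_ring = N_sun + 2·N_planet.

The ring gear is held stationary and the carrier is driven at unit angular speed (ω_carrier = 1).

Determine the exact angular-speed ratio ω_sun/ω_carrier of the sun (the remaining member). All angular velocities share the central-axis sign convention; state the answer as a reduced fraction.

22/5

N_ring = 15 + 2·18 = 51
15(ω_s−ω_c) = −51(ω_r−ω_c),  ω_r=0, ω_c=1
ω_s = 1 − (51/15)(0−1) = 22/5
ω_s/ω_c = 22/5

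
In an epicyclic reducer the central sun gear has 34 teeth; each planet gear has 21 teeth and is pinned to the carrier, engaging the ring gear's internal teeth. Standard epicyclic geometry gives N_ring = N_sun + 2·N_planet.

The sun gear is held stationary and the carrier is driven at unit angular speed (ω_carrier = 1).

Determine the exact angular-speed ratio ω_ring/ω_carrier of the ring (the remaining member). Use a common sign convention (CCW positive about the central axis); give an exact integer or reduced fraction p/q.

N_ring = 34 + 2·21 = 76
34(ω_s−ω_c) = −76(ω_r−ω_c),  ω_s=0, ω_c=1
ω_r = 1 − (34/76)(0−1) = 55/38
ω_r/ω_c = 55/38

55/38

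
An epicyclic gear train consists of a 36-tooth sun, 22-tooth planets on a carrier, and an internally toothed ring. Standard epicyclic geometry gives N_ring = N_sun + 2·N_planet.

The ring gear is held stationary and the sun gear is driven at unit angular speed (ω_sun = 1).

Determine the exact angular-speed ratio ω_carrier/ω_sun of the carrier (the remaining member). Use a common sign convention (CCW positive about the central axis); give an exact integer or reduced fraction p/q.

9/29

N_ring = 36 + 2·22 = 80
36(ω_s−ω_c) = −80(ω_r−ω_c),  ω_r=0, ω_s=1
36(1−ω_c) = −80(0−ω_c)  ⇒  116ω_c = 36  ⇒  ω_c = 9/29
ω_c/ω_s = 9/29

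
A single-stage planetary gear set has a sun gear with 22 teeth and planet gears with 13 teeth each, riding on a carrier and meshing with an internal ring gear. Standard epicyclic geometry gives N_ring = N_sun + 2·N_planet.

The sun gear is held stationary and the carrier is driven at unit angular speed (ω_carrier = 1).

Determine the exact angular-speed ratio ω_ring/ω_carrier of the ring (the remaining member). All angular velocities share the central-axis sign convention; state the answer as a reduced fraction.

35/24

N_ring = 22 + 2·13 = 48
22(ω_s−ω_c) = −48(ω_r−ω_c),  ω_s=0, ω_c=1
ω_r = 1 − (22/48)(0−1) = 35/24
ω_r/ω_c = 35/24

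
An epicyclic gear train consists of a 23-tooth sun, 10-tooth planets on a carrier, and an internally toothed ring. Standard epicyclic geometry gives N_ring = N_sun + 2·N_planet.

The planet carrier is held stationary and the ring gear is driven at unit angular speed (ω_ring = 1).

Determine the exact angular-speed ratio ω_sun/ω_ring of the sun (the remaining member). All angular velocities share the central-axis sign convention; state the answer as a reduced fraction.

N_ring = 23 + 2·10 = 43
23(ω_s−ω_c) = −43(ω_r−ω_c),  ω_c=0, ω_r=1
ω_s = 0 − (43/23)(1−0) = -43/23
ω_s/ω_r = -43/23

-43/23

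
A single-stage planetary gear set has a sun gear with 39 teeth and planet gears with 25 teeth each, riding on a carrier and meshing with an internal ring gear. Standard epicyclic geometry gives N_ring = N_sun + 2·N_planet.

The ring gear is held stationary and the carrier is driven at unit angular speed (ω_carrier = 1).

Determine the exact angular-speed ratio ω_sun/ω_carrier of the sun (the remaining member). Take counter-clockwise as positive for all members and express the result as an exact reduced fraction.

128/39

N_ring = 39 + 2·25 = 89
39(ω_s−ω_c) = −89(ω_r−ω_c),  ω_r=0, ω_c=1
ω_s = 1 − (89/39)(0−1) = 128/39
ω_s/ω_c = 128/39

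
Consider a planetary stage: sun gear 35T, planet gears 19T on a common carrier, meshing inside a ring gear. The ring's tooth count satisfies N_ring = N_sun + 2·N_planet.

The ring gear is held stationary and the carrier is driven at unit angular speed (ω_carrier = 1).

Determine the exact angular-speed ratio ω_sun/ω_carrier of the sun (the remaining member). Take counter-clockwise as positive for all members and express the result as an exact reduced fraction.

108/35

N_ring = 35 + 2·19 = 73
35(ω_s−ω_c) = −73(ω_r−ω_c),  ω_r=0, ω_c=1
ω_s = 1 − (73/35)(0−1) = 108/35
ω_s/ω_c = 108/35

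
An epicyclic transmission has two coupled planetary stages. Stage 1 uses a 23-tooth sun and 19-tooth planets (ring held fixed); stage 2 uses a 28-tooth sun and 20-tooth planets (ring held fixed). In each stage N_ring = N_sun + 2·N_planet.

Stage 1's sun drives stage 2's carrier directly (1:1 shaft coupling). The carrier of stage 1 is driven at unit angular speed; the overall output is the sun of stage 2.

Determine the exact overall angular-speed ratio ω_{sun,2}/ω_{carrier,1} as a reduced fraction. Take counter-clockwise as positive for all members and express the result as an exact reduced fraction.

Stage 1: N_ring = 23 + 2·19 = 61
Stage 1: 23(ω_s−ω_c) = −61(ω_r−ω_c),  ω_r=0, ω_c=1
Stage 1: ω_s = 1 − (61/23)(0−1) = 84/23
  ⇒ ω_s¹/ω_c¹ = 84/23
Stage 2: N_ring = 28 + 2·20 = 68
Stage 2: 28(ω_s−ω_c) = −68(ω_r−ω_c),  ω_r=0, ω_c=1
Stage 2: ω_s = 1 − (68/28)(0−1) = 24/7
  ⇒ ω_s²/ω_c² = 24/7
Coupling ω_c² = ω_s¹ ⇒ overall = 84/23 × 24/7 = 288/23

288/23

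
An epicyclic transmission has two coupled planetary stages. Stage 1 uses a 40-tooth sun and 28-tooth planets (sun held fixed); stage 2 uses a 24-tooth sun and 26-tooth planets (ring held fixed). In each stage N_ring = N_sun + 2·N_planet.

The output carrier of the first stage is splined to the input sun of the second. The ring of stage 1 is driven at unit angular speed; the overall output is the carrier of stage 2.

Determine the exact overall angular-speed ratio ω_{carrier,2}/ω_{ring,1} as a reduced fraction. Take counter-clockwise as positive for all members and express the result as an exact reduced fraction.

72/425

Stage 1: N_ring = 40 + 2·28 = 96
Stage 1: 40(ω_s−ω_c) = −96(ω_r−ω_c),  ω_s=0, ω_r=1
Stage 1: 40(0−ω_c) = −96(1−ω_c)  ⇒  136ω_c = 96  ⇒  ω_c = 12/17
  ⇒ ω_c¹/ω_r¹ = 12/17
Stage 2: N_ring = 24 + 2·26 = 76
Stage 2: 24(ω_s−ω_c) = −76(ω_r−ω_c),  ω_r=0, ω_s=1
Stage 2: 24(1−ω_c) = −76(0−ω_c)  ⇒  100ω_c = 24  ⇒  ω_c = 6/25
  ⇒ ω_c²/ω_s² = 6/25
Coupling ω_s² = ω_c¹ ⇒ overall = 12/17 × 6/25 = 72/425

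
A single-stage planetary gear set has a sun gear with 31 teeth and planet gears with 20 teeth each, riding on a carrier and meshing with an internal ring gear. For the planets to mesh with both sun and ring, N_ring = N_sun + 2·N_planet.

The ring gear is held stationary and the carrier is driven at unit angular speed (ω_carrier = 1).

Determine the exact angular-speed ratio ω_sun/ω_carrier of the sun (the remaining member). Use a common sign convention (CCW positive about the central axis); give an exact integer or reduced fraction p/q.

102/31

N_ring = 31 + 2·20 = 71
31(ω_s−ω_c) = −71(ω_r−ω_c),  ω_r=0, ω_c=1
ω_s = 1 − (71/31)(0−1) = 102/31
ω_s/ω_c = 102/31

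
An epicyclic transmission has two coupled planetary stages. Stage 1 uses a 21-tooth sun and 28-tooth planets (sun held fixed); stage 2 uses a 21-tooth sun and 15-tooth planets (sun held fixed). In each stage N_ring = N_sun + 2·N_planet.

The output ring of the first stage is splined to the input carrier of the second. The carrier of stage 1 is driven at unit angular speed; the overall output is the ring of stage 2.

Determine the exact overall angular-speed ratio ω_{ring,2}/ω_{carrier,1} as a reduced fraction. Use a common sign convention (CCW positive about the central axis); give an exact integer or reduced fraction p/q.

Stage 1: N_ring = 21 + 2·28 = 77
Stage 1: 21(ω_s−ω_c) = −77(ω_r−ω_c),  ω_s=0, ω_c=1
Stage 1: ω_r = 1 − (21/77)(0−1) = 14/11
  ⇒ ω_r¹/ω_c¹ = 14/11
Stage 2: N_ring = 21 + 2·15 = 51
Stage 2: 21(ω_s−ω_c) = −51(ω_r−ω_c),  ω_s=0, ω_c=1
Stage 2: ω_r = 1 − (21/51)(0−1) = 24/17
  ⇒ ω_r²/ω_c² = 24/17
Coupling ω_c² = ω_r¹ ⇒ overall = 14/11 × 24/17 = 336/187

336/187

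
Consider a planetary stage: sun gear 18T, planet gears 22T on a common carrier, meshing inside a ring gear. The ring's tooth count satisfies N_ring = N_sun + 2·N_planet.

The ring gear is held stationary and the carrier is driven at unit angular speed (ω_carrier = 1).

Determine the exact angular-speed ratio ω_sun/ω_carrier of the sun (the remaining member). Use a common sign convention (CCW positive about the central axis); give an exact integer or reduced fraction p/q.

40/9

N_ring = 18 + 2·22 = 62
18(ω_s−ω_c) = −62(ω_r−ω_c),  ω_r=0, ω_c=1
ω_s = 1 − (62/18)(0−1) = 40/9
ω_s/ω_c = 40/9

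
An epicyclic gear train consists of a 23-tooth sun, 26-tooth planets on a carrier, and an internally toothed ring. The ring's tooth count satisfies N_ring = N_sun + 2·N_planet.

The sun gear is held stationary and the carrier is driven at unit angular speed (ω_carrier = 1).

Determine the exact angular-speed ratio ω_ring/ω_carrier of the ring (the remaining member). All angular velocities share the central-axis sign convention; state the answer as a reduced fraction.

N_ring = 23 + 2·26 = 75
23(ω_s−ω_c) = −75(ω_r−ω_c),  ω_s=0, ω_c=1
ω_r = 1 − (23/75)(0−1) = 98/75
ω_r/ω_c = 98/75

98/75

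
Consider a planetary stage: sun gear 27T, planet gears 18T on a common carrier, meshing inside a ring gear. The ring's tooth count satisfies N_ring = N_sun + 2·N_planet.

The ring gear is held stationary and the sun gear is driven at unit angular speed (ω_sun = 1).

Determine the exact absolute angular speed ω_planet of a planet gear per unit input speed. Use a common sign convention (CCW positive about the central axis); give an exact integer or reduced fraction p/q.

-3/4

N_ring = 27 + 2·18 = 63
27(ω_s−ω_c) = −63(ω_r−ω_c),  ω_r=0, ω_s=1
27(1−ω_c) = −63(0−ω_c)  ⇒  90ω_c = 27  ⇒  ω_c = 3/10
sun–planet: 27·(1−3/10) = −18·(ω_p−ω_c)  ⇒  ω_p−ω_c = −(27/18)·(7/10) = -21/20
ω_p = 3/10 − 21/20 = -3/4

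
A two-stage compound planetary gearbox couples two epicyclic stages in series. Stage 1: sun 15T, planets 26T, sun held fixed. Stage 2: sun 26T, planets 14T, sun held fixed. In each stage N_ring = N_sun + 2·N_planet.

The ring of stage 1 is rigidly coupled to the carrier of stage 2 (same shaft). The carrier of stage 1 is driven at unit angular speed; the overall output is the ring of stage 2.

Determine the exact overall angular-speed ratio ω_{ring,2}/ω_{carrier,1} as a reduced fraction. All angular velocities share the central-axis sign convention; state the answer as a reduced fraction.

Stage 1: N_ring = 15 + 2·26 = 67
Stage 1: 15(ω_s−ω_c) = −67(ω_r−ω_c),  ω_s=0, ω_c=1
Stage 1: ω_r = 1 − (15/67)(0−1) = 82/67
  ⇒ ω_r¹/ω_c¹ = 82/67
Stage 2: N_ring = 26 + 2·14 = 54
Stage 2: 26(ω_s−ω_c) = −54(ω_r−ω_c),  ω_s=0, ω_c=1
Stage 2: ω_r = 1 − (26/54)(0−1) = 40/27
  ⇒ ω_r²/ω_c² = 40/27
Coupling ω_c² = ω_r¹ ⇒ overall = 82/67 × 40/27 = 3280/1809

3280/1809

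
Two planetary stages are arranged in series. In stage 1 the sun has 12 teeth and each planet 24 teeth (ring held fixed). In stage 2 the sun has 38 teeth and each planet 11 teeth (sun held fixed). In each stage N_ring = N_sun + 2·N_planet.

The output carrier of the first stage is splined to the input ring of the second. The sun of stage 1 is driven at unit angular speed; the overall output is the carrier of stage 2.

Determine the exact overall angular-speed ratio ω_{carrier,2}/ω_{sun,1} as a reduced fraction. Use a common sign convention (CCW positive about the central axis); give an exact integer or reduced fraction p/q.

Stage 1: N_ring = 12 + 2·24 = 60
Stage 1: 12(ω_s−ω_c) = −60(ω_r−ω_c),  ω_r=0, ω_s=1
Stage 1: 12(1−ω_c) = −60(0−ω_c)  ⇒  72ω_c = 12  ⇒  ω_c = 1/6
  ⇒ ω_c¹/ω_s¹ = 1/6
Stage 2: N_ring = 38 + 2·11 = 60
Stage 2: 38(ω_s−ω_c) = −60(ω_r−ω_c),  ω_s=0, ω_r=1
Stage 2: 38(0−ω_c) = −60(1−ω_c)  ⇒  98ω_c = 60  ⇒  ω_c = 30/49
  ⇒ ω_c²/ω_r² = 30/49
Coupling ω_r² = ω_c¹ ⇒ overall = 1/6 × 30/49 = 5/49

5/49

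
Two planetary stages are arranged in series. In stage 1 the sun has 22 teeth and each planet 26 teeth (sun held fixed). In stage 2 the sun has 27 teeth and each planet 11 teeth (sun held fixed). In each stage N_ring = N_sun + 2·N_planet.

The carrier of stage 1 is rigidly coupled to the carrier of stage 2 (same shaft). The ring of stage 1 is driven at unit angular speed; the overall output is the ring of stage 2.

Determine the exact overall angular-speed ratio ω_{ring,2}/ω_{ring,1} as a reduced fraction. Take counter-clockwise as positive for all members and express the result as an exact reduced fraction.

703/588

Stage 1: N_ring = 22 + 2·26 = 74
Stage 1: 22(ω_s−ω_c) = −74(ω_r−ω_c),  ω_s=0, ω_r=1
Stage 1: 22(0−ω_c) = −74(1−ω_c)  ⇒  96ω_c = 74  ⇒  ω_c = 37/48
  ⇒ ω_c¹/ω_r¹ = 37/48
Stage 2: N_ring = 27 + 2·11 = 49
Stage 2: 27(ω_s−ω_c) = −49(ω_r−ω_c),  ω_s=0, ω_c=1
Stage 2: ω_r = 1 − (27/49)(0−1) = 76/49
  ⇒ ω_r²/ω_c² = 76/49
Coupling ω_c² = ω_c¹ ⇒ overall = 37/48 × 76/49 = 703/588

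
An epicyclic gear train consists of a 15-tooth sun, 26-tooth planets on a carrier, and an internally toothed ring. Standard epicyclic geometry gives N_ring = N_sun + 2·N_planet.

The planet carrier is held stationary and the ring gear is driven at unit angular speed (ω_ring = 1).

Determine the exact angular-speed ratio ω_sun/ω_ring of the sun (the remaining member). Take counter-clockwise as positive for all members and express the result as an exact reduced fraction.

-67/15

N_ring = 15 + 2·26 = 67
15(ω_s−ω_c) = −67(ω_r−ω_c),  ω_c=0, ω_r=1
ω_s = 0 − (67/15)(1−0) = -67/15
ω_s/ω_r = -67/15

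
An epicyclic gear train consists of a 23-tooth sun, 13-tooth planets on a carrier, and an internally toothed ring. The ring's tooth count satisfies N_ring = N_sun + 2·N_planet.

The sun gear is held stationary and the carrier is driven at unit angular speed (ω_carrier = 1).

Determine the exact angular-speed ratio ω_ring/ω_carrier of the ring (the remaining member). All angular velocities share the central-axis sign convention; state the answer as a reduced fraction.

N_ring = 23 + 2·13 = 49
23(ω_s−ω_c) = −49(ω_r−ω_c),  ω_s=0, ω_c=1
ω_r = 1 − (23/49)(0−1) = 72/49
ω_r/ω_c = 72/49

72/49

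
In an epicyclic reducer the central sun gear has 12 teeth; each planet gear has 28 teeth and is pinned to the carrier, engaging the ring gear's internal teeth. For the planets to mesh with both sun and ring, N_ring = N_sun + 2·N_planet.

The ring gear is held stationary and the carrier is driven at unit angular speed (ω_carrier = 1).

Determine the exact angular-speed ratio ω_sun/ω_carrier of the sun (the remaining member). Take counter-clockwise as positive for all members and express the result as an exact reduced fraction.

20/3

N_ring = 12 + 2·28 = 68
12(ω_s−ω_c) = −68(ω_r−ω_c),  ω_r=0, ω_c=1
ω_s = 1 − (68/12)(0−1) = 20/3
ω_s/ω_c = 20/3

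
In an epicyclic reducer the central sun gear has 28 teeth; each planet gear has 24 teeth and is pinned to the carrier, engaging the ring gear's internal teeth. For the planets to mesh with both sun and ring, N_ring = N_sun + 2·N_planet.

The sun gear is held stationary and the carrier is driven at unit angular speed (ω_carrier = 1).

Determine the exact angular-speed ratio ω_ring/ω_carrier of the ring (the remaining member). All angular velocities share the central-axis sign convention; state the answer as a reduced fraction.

N_ring = 28 + 2·24 = 76
28(ω_s−ω_c) = −76(ω_r−ω_c),  ω_s=0, ω_c=1
ω_r = 1 − (28/76)(0−1) = 26/19
ω_r/ω_c = 26/19

26/19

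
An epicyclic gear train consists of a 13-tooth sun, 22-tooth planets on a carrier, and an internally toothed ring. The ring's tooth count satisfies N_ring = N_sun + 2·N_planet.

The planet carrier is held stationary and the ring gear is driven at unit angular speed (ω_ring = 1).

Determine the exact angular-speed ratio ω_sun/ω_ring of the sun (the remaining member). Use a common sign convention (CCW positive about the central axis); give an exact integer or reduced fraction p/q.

-57/13

N_ring = 13 + 2·22 = 57
13(ω_s−ω_c) = −57(ω_r−ω_c),  ω_c=0, ω_r=1
ω_s = 0 − (57/13)(1−0) = -57/13
ω_s/ω_r = -57/13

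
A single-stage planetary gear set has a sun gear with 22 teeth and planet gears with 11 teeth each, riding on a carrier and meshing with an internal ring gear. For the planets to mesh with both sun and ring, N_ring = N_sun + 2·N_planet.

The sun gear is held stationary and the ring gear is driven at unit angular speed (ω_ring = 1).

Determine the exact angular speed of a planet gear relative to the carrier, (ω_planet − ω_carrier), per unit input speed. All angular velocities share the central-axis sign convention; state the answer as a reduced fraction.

4/3

N_ring = 22 + 2·11 = 44
22(ω_s−ω_c) = −44(ω_r−ω_c),  ω_s=0, ω_r=1
22(0−ω_c) = −44(1−ω_c)  ⇒  66ω_c = 44  ⇒  ω_c = 2/3
sun–planet: 22·(0−2/3) = −11·(ω_p−ω_c)  ⇒  ω_p−ω_c = −(22/11)·(-2/3) = 4/3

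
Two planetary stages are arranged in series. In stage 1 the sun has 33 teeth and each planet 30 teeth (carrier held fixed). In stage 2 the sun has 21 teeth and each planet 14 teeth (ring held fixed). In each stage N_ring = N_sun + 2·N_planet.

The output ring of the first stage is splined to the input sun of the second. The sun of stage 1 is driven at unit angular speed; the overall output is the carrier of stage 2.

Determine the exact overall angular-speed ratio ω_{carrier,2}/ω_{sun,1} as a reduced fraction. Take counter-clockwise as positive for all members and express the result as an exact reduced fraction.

Stage 1: N_ring = 33 + 2·30 = 93
Stage 1: 33(ω_s−ω_c) = −93(ω_r−ω_c),  ω_c=0, ω_s=1
Stage 1: ω_r = 0 − (33/93)(1−0) = -11/31
  ⇒ ω_r¹/ω_s¹ = -11/31
Stage 2: N_ring = 21 + 2·14 = 49
Stage 2: 21(ω_s−ω_c) = −49(ω_r−ω_c),  ω_r=0, ω_s=1
Stage 2: 21(1−ω_c) = −49(0−ω_c)  ⇒  70ω_c = 21  ⇒  ω_c = 3/10
  ⇒ ω_c²/ω_s² = 3/10
Coupling ω_s² = ω_r¹ ⇒ overall = -11/31 × 3/10 = -33/310

-33/310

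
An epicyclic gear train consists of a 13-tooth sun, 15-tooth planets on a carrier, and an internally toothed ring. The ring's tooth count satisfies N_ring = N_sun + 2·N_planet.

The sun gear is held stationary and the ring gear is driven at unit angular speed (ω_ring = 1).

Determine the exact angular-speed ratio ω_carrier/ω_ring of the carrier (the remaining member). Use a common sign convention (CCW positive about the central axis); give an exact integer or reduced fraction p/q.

43/56

N_ring = 13 + 2·15 = 43
13(ω_s−ω_c) = −43(ω_r−ω_c),  ω_s=0, ω_r=1
13(0−ω_c) = −43(1−ω_c)  ⇒  56ω_c = 43  ⇒  ω_c = 43/56
ω_c/ω_r = 43/56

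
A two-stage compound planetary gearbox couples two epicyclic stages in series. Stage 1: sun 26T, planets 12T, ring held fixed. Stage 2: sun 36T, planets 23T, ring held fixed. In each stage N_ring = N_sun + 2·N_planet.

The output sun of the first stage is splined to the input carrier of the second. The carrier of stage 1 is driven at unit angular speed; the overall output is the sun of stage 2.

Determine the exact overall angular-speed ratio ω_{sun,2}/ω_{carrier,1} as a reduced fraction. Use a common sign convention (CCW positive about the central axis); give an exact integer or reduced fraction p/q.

1121/117

Stage 1: N_ring = 26 + 2·12 = 50
Stage 1: 26(ω_s−ω_c) = −50(ω_r−ω_c),  ω_r=0, ω_c=1
Stage 1: ω_s = 1 − (50/26)(0−1) = 38/13
  ⇒ ω_s¹/ω_c¹ = 38/13
Stage 2: N_ring = 36 + 2·23 = 82
Stage 2: 36(ω_s−ω_c) = −82(ω_r−ω_c),  ω_r=0, ω_c=1
Stage 2: ω_s = 1 − (82/36)(0−1) = 59/18
  ⇒ ω_s²/ω_c² = 59/18
Coupling ω_c² = ω_s¹ ⇒ overall = 38/13 × 59/18 = 1121/117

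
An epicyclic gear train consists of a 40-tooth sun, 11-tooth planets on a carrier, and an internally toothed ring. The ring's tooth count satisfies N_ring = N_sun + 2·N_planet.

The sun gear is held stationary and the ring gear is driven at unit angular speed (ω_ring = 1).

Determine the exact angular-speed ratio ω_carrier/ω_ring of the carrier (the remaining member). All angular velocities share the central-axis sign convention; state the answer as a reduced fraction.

31/51

N_ring = 40 + 2·11 = 62
40(ω_s−ω_c) = −62(ω_r−ω_c),  ω_s=0, ω_r=1
40(0−ω_c) = −62(1−ω_c)  ⇒  102ω_c = 62  ⇒  ω_c = 31/51
ω_c/ω_r = 31/51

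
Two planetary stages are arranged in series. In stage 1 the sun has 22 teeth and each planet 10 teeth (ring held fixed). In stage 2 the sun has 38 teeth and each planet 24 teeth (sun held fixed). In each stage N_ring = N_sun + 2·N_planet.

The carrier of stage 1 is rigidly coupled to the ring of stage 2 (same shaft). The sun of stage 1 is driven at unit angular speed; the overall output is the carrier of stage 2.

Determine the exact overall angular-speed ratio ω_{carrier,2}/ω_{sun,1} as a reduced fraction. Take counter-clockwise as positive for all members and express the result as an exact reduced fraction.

473/1984

Stage 1: N_ring = 22 + 2·10 = 42
Stage 1: 22(ω_s−ω_c) = −42(ω_r−ω_c),  ω_r=0, ω_s=1
Stage 1: 22(1−ω_c) = −42(0−ω_c)  ⇒  64ω_c = 22  ⇒  ω_c = 11/32
  ⇒ ω_c¹/ω_s¹ = 11/32
Stage 2: N_ring = 38 + 2·24 = 86
Stage 2: 38(ω_s−ω_c) = −86(ω_r−ω_c),  ω_s=0, ω_r=1
Stage 2: 38(0−ω_c) = −86(1−ω_c)  ⇒  124ω_c = 86  ⇒  ω_c = 43/62
  ⇒ ω_c²/ω_r² = 43/62
Coupling ω_r² = ω_c¹ ⇒ overall = 11/32 × 43/62 = 473/1984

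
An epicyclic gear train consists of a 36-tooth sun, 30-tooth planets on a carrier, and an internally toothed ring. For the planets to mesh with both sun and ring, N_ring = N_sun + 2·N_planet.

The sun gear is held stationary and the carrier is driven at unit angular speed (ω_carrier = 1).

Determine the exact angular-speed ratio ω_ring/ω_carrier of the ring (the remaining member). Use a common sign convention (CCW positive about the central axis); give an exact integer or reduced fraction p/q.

11/8

N_ring = 36 + 2·30 = 96
36(ω_s−ω_c) = −96(ω_r−ω_c),  ω_s=0, ω_c=1
ω_r = 1 − (36/96)(0−1) = 11/8
ω_r/ω_c = 11/8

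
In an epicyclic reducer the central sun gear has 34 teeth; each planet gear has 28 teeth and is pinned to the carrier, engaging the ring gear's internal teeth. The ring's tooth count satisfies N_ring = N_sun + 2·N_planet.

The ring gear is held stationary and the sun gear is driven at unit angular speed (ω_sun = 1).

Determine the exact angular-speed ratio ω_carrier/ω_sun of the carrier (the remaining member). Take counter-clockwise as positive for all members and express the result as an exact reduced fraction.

N_ring = 34 + 2·28 = 90
34(ω_s−ω_c) = −90(ω_r−ω_c),  ω_r=0, ω_s=1
34(1−ω_c) = −90(0−ω_c)  ⇒  124ω_c = 34  ⇒  ω_c = 17/62
ω_c/ω_s = 17/62

17/62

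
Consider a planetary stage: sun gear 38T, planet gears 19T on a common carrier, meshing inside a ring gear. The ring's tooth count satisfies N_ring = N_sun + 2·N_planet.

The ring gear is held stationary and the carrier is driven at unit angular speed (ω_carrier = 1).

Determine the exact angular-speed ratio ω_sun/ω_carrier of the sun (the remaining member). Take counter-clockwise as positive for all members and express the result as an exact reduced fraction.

N_ring = 38 + 2·19 = 76
38(ω_s−ω_c) = −76(ω_r−ω_c),  ω_r=0, ω_c=1
ω_s = 1 − (76/38)(0−1) = 3
ω_s/ω_c = 3

3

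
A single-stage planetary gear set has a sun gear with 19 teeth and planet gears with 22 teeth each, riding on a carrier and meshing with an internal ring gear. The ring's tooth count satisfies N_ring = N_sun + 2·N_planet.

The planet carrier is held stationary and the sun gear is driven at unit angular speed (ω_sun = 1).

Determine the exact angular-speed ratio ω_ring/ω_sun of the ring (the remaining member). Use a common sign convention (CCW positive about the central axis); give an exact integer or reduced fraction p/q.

-19/63

N_ring = 19 + 2·22 = 63
19(ω_s−ω_c) = −63(ω_r−ω_c),  ω_c=0, ω_s=1
ω_r = 0 − (19/63)(1−0) = -19/63
ω_r/ω_s = -19/63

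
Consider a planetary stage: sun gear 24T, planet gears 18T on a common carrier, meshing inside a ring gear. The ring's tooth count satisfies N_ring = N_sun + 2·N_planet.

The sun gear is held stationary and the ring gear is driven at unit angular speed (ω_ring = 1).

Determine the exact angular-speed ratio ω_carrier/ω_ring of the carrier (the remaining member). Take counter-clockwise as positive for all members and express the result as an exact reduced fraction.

5/7

N_ring = 24 + 2·18 = 60
24(ω_s−ω_c) = −60(ω_r−ω_c),  ω_s=0, ω_r=1
24(0−ω_c) = −60(1−ω_c)  ⇒  84ω_c = 60  ⇒  ω_c = 5/7
ω_c/ω_r = 5/7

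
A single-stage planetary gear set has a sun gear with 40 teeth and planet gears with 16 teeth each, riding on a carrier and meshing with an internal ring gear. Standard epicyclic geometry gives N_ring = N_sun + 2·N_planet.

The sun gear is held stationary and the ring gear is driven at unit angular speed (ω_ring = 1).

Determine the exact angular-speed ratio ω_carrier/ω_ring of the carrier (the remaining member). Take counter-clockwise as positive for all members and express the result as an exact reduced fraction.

9/14

N_ring = 40 + 2·16 = 72
40(ω_s−ω_c) = −72(ω_r−ω_c),  ω_s=0, ω_r=1
40(0−ω_c) = −72(1−ω_c)  ⇒  112ω_c = 72  ⇒  ω_c = 9/14
ω_c/ω_r = 9/14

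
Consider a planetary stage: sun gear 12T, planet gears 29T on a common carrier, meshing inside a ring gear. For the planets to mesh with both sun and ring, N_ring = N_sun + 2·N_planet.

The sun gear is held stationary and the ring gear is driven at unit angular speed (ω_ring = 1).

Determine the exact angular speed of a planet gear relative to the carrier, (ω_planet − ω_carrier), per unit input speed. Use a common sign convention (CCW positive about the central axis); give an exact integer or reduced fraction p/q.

420/1189

N_ring = 12 + 2·29 = 70
12(ω_s−ω_c) = −70(ω_r−ω_c),  ω_s=0, ω_r=1
12(0−ω_c) = −70(1−ω_c)  ⇒  82ω_c = 70  ⇒  ω_c = 35/41
sun–planet: 12·(0−35/41) = −29·(ω_p−ω_c)  ⇒  ω_p−ω_c = −(12/29)·(-35/41) = 420/1189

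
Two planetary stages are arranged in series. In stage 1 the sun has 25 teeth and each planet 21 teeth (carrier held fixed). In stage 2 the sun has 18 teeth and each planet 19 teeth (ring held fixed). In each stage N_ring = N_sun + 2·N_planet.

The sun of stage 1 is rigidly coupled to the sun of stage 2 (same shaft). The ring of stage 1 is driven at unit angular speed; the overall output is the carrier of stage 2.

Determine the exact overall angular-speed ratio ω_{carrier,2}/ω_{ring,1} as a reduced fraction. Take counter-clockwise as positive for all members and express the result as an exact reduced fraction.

-603/925

Stage 1: N_ring = 25 + 2·21 = 67
Stage 1: 25(ω_s−ω_c) = −67(ω_r−ω_c),  ω_c=0, ω_r=1
Stage 1: ω_s = 0 − (67/25)(1−0) = -67/25
  ⇒ ω_s¹/ω_r¹ = -67/25
Stage 2: N_ring = 18 + 2·19 = 56
Stage 2: 18(ω_s−ω_c) = −56(ω_r−ω_c),  ω_r=0, ω_s=1
Stage 2: 18(1−ω_c) = −56(0−ω_c)  ⇒  74ω_c = 18  ⇒  ω_c = 9/37
  ⇒ ω_c²/ω_s² = 9/37
Coupling ω_s² = ω_s¹ ⇒ overall = -67/25 × 9/37 = -603/925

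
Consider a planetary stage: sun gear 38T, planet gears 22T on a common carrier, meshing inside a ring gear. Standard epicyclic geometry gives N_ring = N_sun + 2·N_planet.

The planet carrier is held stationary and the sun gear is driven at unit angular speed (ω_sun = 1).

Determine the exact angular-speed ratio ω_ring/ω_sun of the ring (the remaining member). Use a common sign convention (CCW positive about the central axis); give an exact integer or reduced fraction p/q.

N_ring = 38 + 2·22 = 82
38(ω_s−ω_c) = −82(ω_r−ω_c),  ω_c=0, ω_s=1
ω_r = 0 − (38/82)(1−0) = -19/41
ω_r/ω_s = -19/41

-19/41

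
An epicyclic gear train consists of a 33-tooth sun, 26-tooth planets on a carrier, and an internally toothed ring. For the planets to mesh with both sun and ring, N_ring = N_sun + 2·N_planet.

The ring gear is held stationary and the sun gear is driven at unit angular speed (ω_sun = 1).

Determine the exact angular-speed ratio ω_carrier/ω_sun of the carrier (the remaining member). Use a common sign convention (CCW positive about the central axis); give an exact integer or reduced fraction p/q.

33/118

N_ring = 33 + 2·26 = 85
33(ω_s−ω_c) = −85(ω_r−ω_c),  ω_r=0, ω_s=1
33(1−ω_c) = −85(0−ω_c)  ⇒  118ω_c = 33  ⇒  ω_c = 33/118
ω_c/ω_s = 33/118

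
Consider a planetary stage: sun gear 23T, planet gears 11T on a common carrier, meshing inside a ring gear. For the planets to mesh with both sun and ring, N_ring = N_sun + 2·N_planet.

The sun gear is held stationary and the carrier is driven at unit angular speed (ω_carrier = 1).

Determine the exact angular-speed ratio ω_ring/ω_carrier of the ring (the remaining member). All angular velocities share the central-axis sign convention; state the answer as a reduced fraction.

68/45

N_ring = 23 + 2·11 = 45
23(ω_s−ω_c) = −45(ω_r−ω_c),  ω_s=0, ω_c=1
ω_r = 1 − (23/45)(0−1) = 68/45
ω_r/ω_c = 68/45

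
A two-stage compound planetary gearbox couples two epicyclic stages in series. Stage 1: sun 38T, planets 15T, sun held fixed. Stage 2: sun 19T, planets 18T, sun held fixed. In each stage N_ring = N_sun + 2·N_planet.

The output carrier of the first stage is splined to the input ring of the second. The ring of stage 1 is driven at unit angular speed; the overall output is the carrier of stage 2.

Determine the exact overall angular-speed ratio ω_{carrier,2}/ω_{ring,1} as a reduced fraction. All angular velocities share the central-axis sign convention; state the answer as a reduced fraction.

Stage 1: N_ring = 38 + 2·15 = 68
Stage 1: 38(ω_s−ω_c) = −68(ω_r−ω_c),  ω_s=0, ω_r=1
Stage 1: 38(0−ω_c) = −68(1−ω_c)  ⇒  106ω_c = 68  ⇒  ω_c = 34/53
  ⇒ ω_c¹/ω_r¹ = 34/53
Stage 2: N_ring = 19 + 2·18 = 55
Stage 2: 19(ω_s−ω_c) = −55(ω_r−ω_c),  ω_s=0, ω_r=1
Stage 2: 19(0−ω_c) = −55(1−ω_c)  ⇒  74ω_c = 55  ⇒  ω_c = 55/74
  ⇒ ω_c²/ω_r² = 55/74
Coupling ω_r² = ω_c¹ ⇒ overall = 34/53 × 55/74 = 935/1961

935/1961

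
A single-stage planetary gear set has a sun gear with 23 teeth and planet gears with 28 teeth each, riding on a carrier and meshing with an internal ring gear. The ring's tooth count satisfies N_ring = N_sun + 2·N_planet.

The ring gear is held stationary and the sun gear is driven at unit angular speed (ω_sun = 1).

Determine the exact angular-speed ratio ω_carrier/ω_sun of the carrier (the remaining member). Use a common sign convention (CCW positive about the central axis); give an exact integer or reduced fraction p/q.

N_ring = 23 + 2·28 = 79
23(ω_s−ω_c) = −79(ω_r−ω_c),  ω_r=0, ω_s=1
23(1−ω_c) = −79(0−ω_c)  ⇒  102ω_c = 23  ⇒  ω_c = 23/102
ω_c/ω_s = 23/102

23/102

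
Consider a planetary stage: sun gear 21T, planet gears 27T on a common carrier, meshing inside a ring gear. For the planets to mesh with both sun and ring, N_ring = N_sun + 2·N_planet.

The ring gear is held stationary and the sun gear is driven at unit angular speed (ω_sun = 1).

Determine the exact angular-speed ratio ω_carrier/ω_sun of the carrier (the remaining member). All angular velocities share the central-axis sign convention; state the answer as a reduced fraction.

N_ring = 21 + 2·27 = 75
21(ω_s−ω_c) = −75(ω_r−ω_c),  ω_r=0, ω_s=1
21(1−ω_c) = −75(0−ω_c)  ⇒  96ω_c = 21  ⇒  ω_c = 7/32
ω_c/ω_s = 7/32

7/32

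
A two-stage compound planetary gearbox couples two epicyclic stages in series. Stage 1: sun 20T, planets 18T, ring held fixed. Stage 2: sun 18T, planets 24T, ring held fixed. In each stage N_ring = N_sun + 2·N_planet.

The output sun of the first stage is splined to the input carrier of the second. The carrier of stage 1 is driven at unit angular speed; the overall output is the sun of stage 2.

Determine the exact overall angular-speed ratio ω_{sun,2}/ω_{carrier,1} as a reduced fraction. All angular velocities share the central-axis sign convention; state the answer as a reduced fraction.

Stage 1: N_ring = 20 + 2·18 = 56
Stage 1: 20(ω_s−ω_c) = −56(ω_r−ω_c),  ω_r=0, ω_c=1
Stage 1: ω_s = 1 − (56/20)(0−1) = 19/5
  ⇒ ω_s¹/ω_c¹ = 19/5
Stage 2: N_ring = 18 + 2·24 = 66
Stage 2: 18(ω_s−ω_c) = −66(ω_r−ω_c),  ω_r=0, ω_c=1
Stage 2: ω_s = 1 − (66/18)(0−1) = 14/3
  ⇒ ω_s²/ω_c² = 14/3
Coupling ω_c² = ω_s¹ ⇒ overall = 19/5 × 14/3 = 266/15

266/15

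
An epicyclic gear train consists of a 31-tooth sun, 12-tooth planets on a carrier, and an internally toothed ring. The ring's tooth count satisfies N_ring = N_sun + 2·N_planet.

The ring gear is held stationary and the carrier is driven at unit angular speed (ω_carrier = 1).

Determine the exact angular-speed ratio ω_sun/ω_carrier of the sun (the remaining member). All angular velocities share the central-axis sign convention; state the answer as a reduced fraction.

86/31

N_ring = 31 + 2·12 = 55
31(ω_s−ω_c) = −55(ω_r−ω_c),  ω_r=0, ω_c=1
ω_s = 1 − (55/31)(0−1) = 86/31
ω_s/ω_c = 86/31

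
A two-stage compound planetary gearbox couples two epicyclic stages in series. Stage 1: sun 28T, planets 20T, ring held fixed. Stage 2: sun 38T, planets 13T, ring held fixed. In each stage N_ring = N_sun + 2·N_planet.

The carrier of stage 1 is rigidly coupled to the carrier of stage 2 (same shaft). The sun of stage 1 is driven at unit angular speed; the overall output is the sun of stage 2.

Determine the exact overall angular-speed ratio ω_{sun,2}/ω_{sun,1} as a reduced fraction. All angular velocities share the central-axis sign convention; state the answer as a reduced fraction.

119/152

Stage 1: N_ring = 28 + 2·20 = 68
Stage 1: 28(ω_s−ω_c) = −68(ω_r−ω_c),  ω_r=0, ω_s=1
Stage 1: 28(1−ω_c) = −68(0−ω_c)  ⇒  96ω_c = 28  ⇒  ω_c = 7/24
  ⇒ ω_c¹/ω_s¹ = 7/24
Stage 2: N_ring = 38 + 2·13 = 64
Stage 2: 38(ω_s−ω_c) = −64(ω_r−ω_c),  ω_r=0, ω_c=1
Stage 2: ω_s = 1 − (64/38)(0−1) = 51/19
  ⇒ ω_s²/ω_c² = 51/19
Coupling ω_c² = ω_c¹ ⇒ overall = 7/24 × 51/19 = 119/152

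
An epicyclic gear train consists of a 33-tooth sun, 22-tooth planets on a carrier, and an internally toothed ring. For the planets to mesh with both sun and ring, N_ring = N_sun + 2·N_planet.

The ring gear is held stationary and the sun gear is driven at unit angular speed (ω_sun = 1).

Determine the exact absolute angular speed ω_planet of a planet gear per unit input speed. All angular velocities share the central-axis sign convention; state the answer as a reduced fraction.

-3/4

N_ring = 33 + 2·22 = 77
33(ω_s−ω_c) = −77(ω_r−ω_c),  ω_r=0, ω_s=1
33(1−ω_c) = −77(0−ω_c)  ⇒  110ω_c = 33  ⇒  ω_c = 3/10
sun–planet: 33·(1−3/10) = −22·(ω_p−ω_c)  ⇒  ω_p−ω_c = −(33/22)·(7/10) = -21/20
ω_p = 3/10 − 21/20 = -3/4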